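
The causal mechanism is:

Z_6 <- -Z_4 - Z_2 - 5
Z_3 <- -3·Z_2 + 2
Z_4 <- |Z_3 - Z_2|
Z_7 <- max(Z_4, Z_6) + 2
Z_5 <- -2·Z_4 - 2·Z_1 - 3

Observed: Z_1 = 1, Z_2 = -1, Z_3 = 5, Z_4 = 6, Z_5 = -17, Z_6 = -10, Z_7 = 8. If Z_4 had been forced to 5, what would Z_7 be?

The intervention breaks the incoming arrows to Z_4: Z_4 <- |Z_3 - Z_2| no longer applies, and Z_4 = 5.
Z_6 = -Z_4 - Z_2 - 5  [with Z_4=5, Z_2=-1]  = -9
Z_7 = max(Z_4, Z_6) + 2  [with Z_4=5, Z_6=-9]  = 7

7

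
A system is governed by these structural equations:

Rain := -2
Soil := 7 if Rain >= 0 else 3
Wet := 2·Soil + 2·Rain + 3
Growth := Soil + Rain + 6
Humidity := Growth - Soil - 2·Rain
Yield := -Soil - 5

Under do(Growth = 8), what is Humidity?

Intervening sets Growth = 8 and removes its equation (Growth := Soil + Rain + 6).
Soil = 7 if Rain >= 0 else 3  [with Rain=-2]  = 3
Humidity = Growth - Soil - 2·Rain  [with Growth=8, Soil=3, Rain=-2]  = 9

9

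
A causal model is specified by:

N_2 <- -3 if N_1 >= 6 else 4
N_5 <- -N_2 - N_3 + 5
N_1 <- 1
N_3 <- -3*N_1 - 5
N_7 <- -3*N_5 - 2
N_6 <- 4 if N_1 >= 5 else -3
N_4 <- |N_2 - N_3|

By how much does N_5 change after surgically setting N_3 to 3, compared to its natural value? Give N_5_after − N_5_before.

-11

do(N_3=3) replaces the equation N_3 <- -3*N_1 - 5 with the constant N_3 = 3.
N_2 = -3 if N_1 >= 6 else 4  [with N_1=1]  = 4
N_5 = -N_2 - N_3 + 5  [with N_2=4, N_3=3]  = -2
Without intervention: N_2 = -3 if N_1 >= 6 else 4  [with N_1=1]  = 4; N_3 = -3*N_1 - 5  [with N_1=1]  = -8; N_5 = -N_2 - N_3 + 5  [with N_2=4, N_3=-8]  = 9.
Change = -2 − 9 = -11.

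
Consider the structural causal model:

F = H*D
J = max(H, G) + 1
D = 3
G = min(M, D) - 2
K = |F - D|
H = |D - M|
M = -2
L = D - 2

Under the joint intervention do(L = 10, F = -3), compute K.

Setting L = 10, F = -3 by intervention discards those variables' equations.
K = |F - D|  [with F=-3, D=3]  = 6

6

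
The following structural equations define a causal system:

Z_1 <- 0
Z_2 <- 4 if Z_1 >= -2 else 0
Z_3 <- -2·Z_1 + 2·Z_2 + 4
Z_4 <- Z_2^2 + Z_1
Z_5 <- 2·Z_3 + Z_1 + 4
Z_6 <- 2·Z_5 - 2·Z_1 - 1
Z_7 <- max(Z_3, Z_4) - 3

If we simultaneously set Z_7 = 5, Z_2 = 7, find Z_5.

40

The joint intervention fixes Z_7 = 5, Z_2 = 7, removing each variable's own equation.
Z_3 = -2·Z_1 + 2·Z_2 + 4  [with Z_1=0, Z_2=7]  = 18
Z_5 = 2·Z_3 + Z_1 + 4  [with Z_3=18, Z_1=0]  = 40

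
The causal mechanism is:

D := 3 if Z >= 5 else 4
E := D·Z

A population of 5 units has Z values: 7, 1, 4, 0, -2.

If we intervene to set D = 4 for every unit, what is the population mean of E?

8

Every unit gets D=4 under the intervention. E values become 28, 4, 16, 0, -8; E[E|do(D=4)] = 8.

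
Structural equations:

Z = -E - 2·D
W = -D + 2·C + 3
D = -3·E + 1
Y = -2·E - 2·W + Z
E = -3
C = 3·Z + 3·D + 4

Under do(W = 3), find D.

10

Under do(W=3), the mechanism W = -D + 2·C + 3 is discarded; W is fixed at 3.
No directed path runs from W to D, so D keeps its natural value.
D = -3·E + 1  [with E=-3]  = 10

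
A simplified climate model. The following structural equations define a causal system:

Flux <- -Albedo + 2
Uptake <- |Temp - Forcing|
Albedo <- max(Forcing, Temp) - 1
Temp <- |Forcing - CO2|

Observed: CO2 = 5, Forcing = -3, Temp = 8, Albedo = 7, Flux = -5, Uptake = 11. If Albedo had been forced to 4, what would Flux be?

Intervening sets Albedo = 4 and removes its equation (Albedo <- max(Forcing, Temp) - 1).
Flux = -Albedo + 2  [with Albedo=4]  = -2

-2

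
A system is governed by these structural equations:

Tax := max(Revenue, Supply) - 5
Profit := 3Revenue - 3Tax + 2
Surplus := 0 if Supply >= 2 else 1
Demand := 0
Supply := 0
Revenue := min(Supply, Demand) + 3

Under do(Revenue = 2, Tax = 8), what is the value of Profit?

-16

Setting Revenue = 2, Tax = 8 by intervention discards those variables' equations.
Profit = 3Revenue - 3Tax + 2  [with Revenue=2, Tax=8]  = -16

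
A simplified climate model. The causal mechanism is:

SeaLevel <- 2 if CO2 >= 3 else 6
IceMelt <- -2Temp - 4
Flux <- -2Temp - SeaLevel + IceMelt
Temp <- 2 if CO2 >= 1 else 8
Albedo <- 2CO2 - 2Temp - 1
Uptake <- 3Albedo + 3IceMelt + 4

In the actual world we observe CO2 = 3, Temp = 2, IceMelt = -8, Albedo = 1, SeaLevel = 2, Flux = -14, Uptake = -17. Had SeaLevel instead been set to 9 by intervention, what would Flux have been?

The intervention breaks the incoming arrows to SeaLevel: SeaLevel <- 2 if CO2 >= 3 else 6 no longer applies, and SeaLevel = 9.
Temp = 2 if CO2 >= 1 else 8  [with CO2=3]  = 2
IceMelt = -2Temp - 4  [with Temp=2]  = -8
Flux = -2Temp - SeaLevel + IceMelt  [with Temp=2, SeaLevel=9, IceMelt=-8]  = -21

-21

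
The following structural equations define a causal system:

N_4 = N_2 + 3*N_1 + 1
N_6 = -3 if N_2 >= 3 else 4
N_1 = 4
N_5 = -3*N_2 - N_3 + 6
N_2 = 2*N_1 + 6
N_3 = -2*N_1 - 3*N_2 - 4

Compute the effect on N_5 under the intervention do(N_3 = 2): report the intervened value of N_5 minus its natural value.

do(N_3=2) replaces the equation N_3 = -2*N_1 - 3*N_2 - 4 with the constant N_3 = 2.
N_2 = 2*N_1 + 6  [with N_1=4]  = 14
N_5 = -3*N_2 - N_3 + 6  [with N_2=14, N_3=2]  = -38
Without intervention: N_2 = 2*N_1 + 6  [with N_1=4]  = 14; N_3 = -2*N_1 - 3*N_2 - 4  [with N_1=4, N_2=14]  = -54; N_5 = -3*N_2 - N_3 + 6  [with N_2=14, N_3=-54]  = 18.
Change = -38 − 18 = -56.

-56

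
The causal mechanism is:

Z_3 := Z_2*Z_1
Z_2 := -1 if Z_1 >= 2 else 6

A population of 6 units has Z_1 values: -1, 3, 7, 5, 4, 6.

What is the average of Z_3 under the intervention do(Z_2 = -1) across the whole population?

-4

The intervention sets Z_2=-1 in all 6 units regardless of Z_1. Recomputing Z_3 per unit gives 1, -3, -7, -5, -4, -6; average -4.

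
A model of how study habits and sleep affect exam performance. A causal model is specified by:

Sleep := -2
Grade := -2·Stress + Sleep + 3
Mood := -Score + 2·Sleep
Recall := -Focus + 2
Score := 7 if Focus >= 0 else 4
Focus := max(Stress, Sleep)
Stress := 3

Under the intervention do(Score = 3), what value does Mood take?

-7

Intervening sets Score = 3 and removes its equation (Score := 7 if Focus >= 0 else 4).
Mood = -Score + 2·Sleep  [with Score=3, Sleep=-2]  = -7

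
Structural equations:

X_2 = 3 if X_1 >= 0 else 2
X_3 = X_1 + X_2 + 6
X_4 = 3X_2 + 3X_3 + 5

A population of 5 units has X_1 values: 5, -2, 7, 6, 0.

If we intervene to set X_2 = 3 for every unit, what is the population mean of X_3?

The intervention sets X_2=3 in all 5 units regardless of X_1. Recomputing X_3 per unit gives 14, 7, 16, 15, 9; average 12.2.

12.2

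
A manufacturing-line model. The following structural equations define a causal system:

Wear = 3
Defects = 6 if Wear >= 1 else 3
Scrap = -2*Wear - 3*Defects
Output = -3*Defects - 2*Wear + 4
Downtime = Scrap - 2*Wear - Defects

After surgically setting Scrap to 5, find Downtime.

do(Scrap=5) replaces the equation Scrap = -2*Wear - 3*Defects with the constant Scrap = 5.
Defects = 6 if Wear >= 1 else 3  [with Wear=3]  = 6
Downtime = Scrap - 2*Wear - Defects  [with Scrap=5, Wear=3, Defects=6]  = -7

-7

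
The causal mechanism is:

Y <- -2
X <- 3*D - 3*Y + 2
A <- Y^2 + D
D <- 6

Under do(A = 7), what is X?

Under do(A=7), the mechanism A <- Y^2 + D is discarded; A is fixed at 7.
Since X is not a descendant of the intervened variable, it is unaffected.
X = 3*D - 3*Y + 2  [with D=6, Y=-2]  = 26

26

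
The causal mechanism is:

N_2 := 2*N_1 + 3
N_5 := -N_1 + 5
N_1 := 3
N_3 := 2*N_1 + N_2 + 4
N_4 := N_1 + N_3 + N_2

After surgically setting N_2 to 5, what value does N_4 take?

Under do(N_2=5), the mechanism N_2 := 2*N_1 + 3 is discarded; N_2 is fixed at 5.
N_3 = 2*N_1 + N_2 + 4  [with N_1=3, N_2=5]  = 15
N_4 = N_1 + N_3 + N_2  [with N_1=3, N_3=15, N_2=5]  = 23

23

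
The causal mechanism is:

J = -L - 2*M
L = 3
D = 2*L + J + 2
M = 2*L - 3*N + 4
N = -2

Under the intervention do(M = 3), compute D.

do(M=3) replaces the equation M = 2*L - 3*N + 4 with the constant M = 3.
J = -L - 2*M  [with L=3, M=3]  = -9
D = 2*L + J + 2  [with L=3, J=-9]  = -1

-1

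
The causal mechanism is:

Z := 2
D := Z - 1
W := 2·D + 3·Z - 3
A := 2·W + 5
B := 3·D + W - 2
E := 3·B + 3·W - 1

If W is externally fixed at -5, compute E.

The intervention breaks the incoming arrows to W: W := 2·D + 3·Z - 3 no longer applies, and W = -5.
D = Z - 1  [with Z=2]  = 1
B = 3·D + W - 2  [with D=1, W=-5]  = -4
E = 3·B + 3·W - 1  [with B=-4, W=-5]  = -28

-28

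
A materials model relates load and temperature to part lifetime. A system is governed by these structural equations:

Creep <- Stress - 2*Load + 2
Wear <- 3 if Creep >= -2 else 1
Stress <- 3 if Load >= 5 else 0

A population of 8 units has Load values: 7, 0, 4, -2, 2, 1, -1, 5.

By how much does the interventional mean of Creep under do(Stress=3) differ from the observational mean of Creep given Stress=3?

8

The intervention sets Stress=3 in all 8 units regardless of Load. Recomputing Creep per unit gives -9, 5, -3, 9, 1, 3, 7, -5; average 1.
Conditioning on Stress=3 selects the 2 unit(s) with Load ∈ {7, 5}. Their Creep values: -9, -5. Mean = -7.
Difference = 1 − (-7) = 8.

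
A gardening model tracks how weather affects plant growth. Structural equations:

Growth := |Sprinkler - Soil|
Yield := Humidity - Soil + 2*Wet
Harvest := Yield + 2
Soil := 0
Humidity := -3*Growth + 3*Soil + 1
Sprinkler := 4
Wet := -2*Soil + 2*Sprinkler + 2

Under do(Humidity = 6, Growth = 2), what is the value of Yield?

Setting Humidity = 6, Growth = 2 by intervention discards those variables' equations.
Wet = -2*Soil + 2*Sprinkler + 2  [with Soil=0, Sprinkler=4]  = 10
Yield = Humidity - Soil + 2*Wet  [with Humidity=6, Soil=0, Wet=10]  = 26

26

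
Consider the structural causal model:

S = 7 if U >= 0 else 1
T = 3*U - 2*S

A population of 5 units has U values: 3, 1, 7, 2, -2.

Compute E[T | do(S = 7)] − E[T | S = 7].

Under do(S=7), S's equation is replaced by S=7 for every unit. Per-unit T: -5, -11, 7, -8, -20. Mean = -7.4.
E[T|S=7] averages over only the 4 units with S=7 (U = 3, 1, 7, 2): T = -5, -11, 7, -8, mean -4.25.
Difference = -7.4 − (-4.25) = -3.15.

-3.15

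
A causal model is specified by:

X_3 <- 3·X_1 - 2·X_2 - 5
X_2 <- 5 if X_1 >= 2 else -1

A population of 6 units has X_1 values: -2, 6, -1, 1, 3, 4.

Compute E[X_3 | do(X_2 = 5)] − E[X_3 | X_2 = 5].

-7.5

Every unit gets X_2=5 under the intervention. X_3 values become -21, 3, -18, -12, -6, -3; E[X_3|do(X_2=5)] = -9.5.
E[X_3|X_2=5] averages over only the 3 units with X_2=5 (X_1 = 6, 3, 4): X_3 = 3, -6, -3, mean -2.
Difference = -9.5 − (-2) = -7.5.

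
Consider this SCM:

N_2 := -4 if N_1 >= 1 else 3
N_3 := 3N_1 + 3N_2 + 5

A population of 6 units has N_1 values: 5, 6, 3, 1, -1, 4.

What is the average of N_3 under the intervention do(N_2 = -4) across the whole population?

2

do(N_2=-4) breaks N_2's dependence on N_1. With N_2=-4 fixed, N_3 across the units is 8, 11, 2, -4, -10, 5, mean 2.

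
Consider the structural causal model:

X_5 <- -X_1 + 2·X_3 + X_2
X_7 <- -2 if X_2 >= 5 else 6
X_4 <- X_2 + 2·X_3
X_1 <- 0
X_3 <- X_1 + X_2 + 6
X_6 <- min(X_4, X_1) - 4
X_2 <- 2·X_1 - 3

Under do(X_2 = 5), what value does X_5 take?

do(X_2=5) replaces the equation X_2 <- 2·X_1 - 3 with the constant X_2 = 5.
X_3 = X_1 + X_2 + 6  [with X_1=0, X_2=5]  = 11
X_5 = -X_1 + 2·X_3 + X_2  [with X_1=0, X_3=11, X_2=5]  = 27

27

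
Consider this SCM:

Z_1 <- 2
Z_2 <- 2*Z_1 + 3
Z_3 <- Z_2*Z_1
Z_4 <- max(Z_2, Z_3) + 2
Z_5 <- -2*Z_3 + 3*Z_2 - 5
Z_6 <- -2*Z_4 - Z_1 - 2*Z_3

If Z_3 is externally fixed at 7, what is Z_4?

The intervention breaks the incoming arrows to Z_3: Z_3 <- Z_2*Z_1 no longer applies, and Z_3 = 7.
Z_2 = 2*Z_1 + 3  [with Z_1=2]  = 7
Z_4 = max(Z_2, Z_3) + 2  [with Z_2=7, Z_3=7]  = 9

9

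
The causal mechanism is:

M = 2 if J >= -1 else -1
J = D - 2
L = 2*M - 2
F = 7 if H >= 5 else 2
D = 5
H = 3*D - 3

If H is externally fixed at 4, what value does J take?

Under do(H=4), the mechanism H = 3*D - 3 is discarded; H is fixed at 4.
Since J is not a descendant of the intervened variable, it is unaffected.
J = D - 2  [with D=5]  = 3

3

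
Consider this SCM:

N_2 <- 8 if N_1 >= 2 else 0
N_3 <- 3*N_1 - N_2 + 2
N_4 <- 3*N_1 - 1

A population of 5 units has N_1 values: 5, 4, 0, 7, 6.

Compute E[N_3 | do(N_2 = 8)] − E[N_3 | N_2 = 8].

-3.3

Under do(N_2=8), N_2's equation is replaced by N_2=8 for every unit. Per-unit N_3: 9, 6, -6, 15, 12. Mean = 7.2.
Conditioning on N_2=8 selects the 4 unit(s) with N_1 ∈ {5, 4, 7, 6}. Their N_3 values: 9, 6, 15, 12. Mean = 10.5.
Difference = 7.2 − 10.5 = -3.3.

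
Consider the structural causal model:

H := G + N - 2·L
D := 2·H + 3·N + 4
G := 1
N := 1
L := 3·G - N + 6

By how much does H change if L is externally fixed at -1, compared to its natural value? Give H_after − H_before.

The intervention breaks the incoming arrows to L: L := 3·G - N + 6 no longer applies, and L = -1.
H = G + N - 2·L  [with G=1, N=1, L=-1]  = 4
Without intervention: L = 3·G - N + 6  [with G=1, N=1]  = 8; H = G + N - 2·L  [with G=1, N=1, L=8]  = -14.
Change = 4 − (-14) = 18.

18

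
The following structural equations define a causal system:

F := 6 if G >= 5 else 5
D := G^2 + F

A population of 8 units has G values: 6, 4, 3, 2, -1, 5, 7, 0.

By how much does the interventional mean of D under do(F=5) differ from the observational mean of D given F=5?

11.5

do(F=5) breaks F's dependence on G. With F=5 fixed, D across the units is 41, 21, 14, 9, 6, 30, 54, 5, mean 22.5.
Observing F=5 restricts to units where F's equation naturally yields 5: G ∈ {4, 3, 2, -1, 0}. In that subpopulation D = 21, 14, 9, 6, 5, mean 11.
Difference = 22.5 − 11 = 11.5.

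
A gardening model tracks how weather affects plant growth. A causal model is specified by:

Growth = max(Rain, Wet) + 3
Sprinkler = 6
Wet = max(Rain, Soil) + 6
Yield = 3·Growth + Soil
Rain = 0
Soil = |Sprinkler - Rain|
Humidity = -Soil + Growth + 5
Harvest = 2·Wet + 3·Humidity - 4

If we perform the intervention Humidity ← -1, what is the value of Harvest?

Intervening sets Humidity = -1 and removes its equation (Humidity = -Soil + Growth + 5).
Soil = |Sprinkler - Rain|  [with Sprinkler=6, Rain=0]  = 6
Wet = max(Rain, Soil) + 6  [with Rain=0, Soil=6]  = 12
Harvest = 2·Wet + 3·Humidity - 4  [with Wet=12, Humidity=-1]  = 17

17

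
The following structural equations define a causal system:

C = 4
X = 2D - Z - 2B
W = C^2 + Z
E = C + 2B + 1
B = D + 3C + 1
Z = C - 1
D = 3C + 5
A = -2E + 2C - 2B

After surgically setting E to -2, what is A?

-48

Under do(E=-2), the mechanism E = C + 2B + 1 is discarded; E is fixed at -2.
D = 3C + 5  [with C=4]  = 17
B = D + 3C + 1  [with D=17, C=4]  = 30
A = -2E + 2C - 2B  [with E=-2, C=4, B=30]  = -48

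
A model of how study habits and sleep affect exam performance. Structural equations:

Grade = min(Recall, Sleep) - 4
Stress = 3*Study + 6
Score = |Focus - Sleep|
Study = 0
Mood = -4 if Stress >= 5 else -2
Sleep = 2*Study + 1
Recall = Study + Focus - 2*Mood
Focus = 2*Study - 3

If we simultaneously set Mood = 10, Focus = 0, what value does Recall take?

-20

Under do(Mood = 10, Focus = 0), each intervened variable's structural equation is replaced by its fixed value.
Recall = Study + Focus - 2*Mood  [with Study=0, Focus=0, Mood=10]  = -20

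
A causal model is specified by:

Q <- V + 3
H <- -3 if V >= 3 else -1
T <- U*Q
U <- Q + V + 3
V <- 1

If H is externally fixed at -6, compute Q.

The intervention breaks the incoming arrows to H: H <- -3 if V >= 3 else -1 no longer applies, and H = -6.
Since Q is not a descendant of the intervened variable, it is unaffected.
Q = V + 3  [with V=1]  = 4

4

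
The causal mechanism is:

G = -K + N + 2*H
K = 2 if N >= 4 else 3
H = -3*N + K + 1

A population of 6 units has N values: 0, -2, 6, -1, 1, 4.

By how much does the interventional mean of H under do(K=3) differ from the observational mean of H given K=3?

-5.5

The intervention sets K=3 in all 6 units regardless of N. Recomputing H per unit gives 4, 10, -14, 7, 1, -8; average 0.
E[H|K=3] averages over only the 4 units with K=3 (N = 0, -2, -1, 1): H = 4, 10, 7, 1, mean 5.5.
Difference = 0 − 5.5 = -5.5.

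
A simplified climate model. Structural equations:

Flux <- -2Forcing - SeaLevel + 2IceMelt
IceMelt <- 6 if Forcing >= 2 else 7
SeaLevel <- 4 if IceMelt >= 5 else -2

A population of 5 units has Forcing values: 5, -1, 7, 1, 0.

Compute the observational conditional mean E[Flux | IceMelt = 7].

E[Flux|IceMelt=7] averages over only the 3 units with IceMelt=7 (Forcing = -1, 1, 0): Flux = 12, 8, 10, mean 10.

10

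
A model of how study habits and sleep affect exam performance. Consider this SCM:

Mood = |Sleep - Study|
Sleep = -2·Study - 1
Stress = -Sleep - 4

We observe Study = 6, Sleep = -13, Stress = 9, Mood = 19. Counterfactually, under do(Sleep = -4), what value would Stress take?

0

The intervention breaks the incoming arrows to Sleep: Sleep = -2·Study - 1 no longer applies, and Sleep = -4.
Stress = -Sleep - 4  [with Sleep=-4]  = 0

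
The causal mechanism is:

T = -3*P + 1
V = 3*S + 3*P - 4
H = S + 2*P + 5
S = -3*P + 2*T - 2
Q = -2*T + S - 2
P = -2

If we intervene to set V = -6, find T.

The intervention breaks the incoming arrows to V: V = 3*S + 3*P - 4 no longer applies, and V = -6.
Since T is not a descendant of the intervened variable, it is unaffected.
T = -3*P + 1  [with P=-2]  = 7

7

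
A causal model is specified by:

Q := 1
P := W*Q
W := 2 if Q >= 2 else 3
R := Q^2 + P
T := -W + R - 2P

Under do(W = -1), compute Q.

Under do(W=-1), the mechanism W := 2 if Q >= 2 else 3 is discarded; W is fixed at -1.
Q is not downstream of the intervention, so its value is determined by the original equations.

1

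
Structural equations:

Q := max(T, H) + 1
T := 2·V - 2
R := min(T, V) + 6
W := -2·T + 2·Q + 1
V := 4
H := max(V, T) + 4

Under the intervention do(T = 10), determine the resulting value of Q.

15

Under do(T=10), the mechanism T := 2·V - 2 is discarded; T is fixed at 10.
H = max(V, T) + 4  [with V=4, T=10]  = 14
Q = max(T, H) + 1  [with T=10, H=14]  = 15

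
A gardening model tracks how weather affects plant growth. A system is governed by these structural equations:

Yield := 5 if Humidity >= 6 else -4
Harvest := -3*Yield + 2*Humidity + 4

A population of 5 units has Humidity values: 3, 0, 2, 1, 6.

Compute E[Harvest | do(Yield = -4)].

20.8

Under do(Yield=-4), Yield's equation is replaced by Yield=-4 for every unit. Per-unit Harvest: 22, 16, 20, 18, 28. Mean = 20.8.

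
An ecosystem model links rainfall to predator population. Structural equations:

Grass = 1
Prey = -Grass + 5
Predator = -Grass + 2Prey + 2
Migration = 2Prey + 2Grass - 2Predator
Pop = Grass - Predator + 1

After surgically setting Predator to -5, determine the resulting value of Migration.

The intervention breaks the incoming arrows to Predator: Predator = -Grass + 2Prey + 2 no longer applies, and Predator = -5.
Prey = -Grass + 5  [with Grass=1]  = 4
Migration = 2Prey + 2Grass - 2Predator  [with Prey=4, Grass=1, Predator=-5]  = 20

20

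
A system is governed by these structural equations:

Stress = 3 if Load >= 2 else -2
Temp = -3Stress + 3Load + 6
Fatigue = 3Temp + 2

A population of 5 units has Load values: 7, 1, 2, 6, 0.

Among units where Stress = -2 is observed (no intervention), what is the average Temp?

13.5

Conditioning on Stress=-2 selects the 2 unit(s) with Load ∈ {1, 0}. Their Temp values: 15, 12. Mean = 13.5.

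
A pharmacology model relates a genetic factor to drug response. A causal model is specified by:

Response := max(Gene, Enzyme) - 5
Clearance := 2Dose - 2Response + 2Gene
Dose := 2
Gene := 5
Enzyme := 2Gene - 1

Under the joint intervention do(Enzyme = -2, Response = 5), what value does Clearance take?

4

Setting Enzyme = -2, Response = 5 by intervention discards those variables' equations.
Clearance = 2Dose - 2Response + 2Gene  [with Dose=2, Response=5, Gene=5]  = 4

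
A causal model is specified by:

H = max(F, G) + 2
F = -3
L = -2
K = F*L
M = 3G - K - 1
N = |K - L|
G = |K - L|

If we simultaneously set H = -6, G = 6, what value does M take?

11

Setting H = -6, G = 6 by intervention discards those variables' equations.
K = F*L  [with F=-3, L=-2]  = 6
M = 3G - K - 1  [with G=6, K=6]  = 11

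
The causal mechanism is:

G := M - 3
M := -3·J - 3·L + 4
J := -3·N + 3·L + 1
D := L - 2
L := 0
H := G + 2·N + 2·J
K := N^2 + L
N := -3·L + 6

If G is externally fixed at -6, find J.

-17

Under do(G=-6), the mechanism G := M - 3 is discarded; G is fixed at -6.
Since J is not a descendant of the intervened variable, it is unaffected.
N = -3·L + 6  [with L=0]  = 6
J = -3·N + 3·L + 1  [with N=6, L=0]  = -17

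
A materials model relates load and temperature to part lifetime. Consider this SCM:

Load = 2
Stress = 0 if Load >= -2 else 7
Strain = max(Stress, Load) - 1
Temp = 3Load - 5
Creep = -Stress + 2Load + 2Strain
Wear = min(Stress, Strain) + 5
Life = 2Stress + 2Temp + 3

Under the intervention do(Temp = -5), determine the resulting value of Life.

The intervention breaks the incoming arrows to Temp: Temp = 3Load - 5 no longer applies, and Temp = -5.
Stress = 0 if Load >= -2 else 7  [with Load=2]  = 0
Life = 2Stress + 2Temp + 3  [with Stress=0, Temp=-5]  = -7

-7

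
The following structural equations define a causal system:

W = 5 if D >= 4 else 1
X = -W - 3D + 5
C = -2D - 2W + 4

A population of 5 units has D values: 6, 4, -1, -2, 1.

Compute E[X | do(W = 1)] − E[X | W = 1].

The intervention sets W=1 in all 5 units regardless of D. Recomputing X per unit gives -14, -8, 7, 10, 1; average -0.8.
E[X|W=1] averages over only the 3 units with W=1 (D = -1, -2, 1): X = 7, 10, 1, mean 6.
Difference = -0.8 − 6 = -6.8.

-6.8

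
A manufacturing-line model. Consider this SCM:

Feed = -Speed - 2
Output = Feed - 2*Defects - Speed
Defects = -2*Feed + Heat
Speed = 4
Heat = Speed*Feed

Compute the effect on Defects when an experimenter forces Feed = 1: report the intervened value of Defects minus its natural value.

14

Under do(Feed=1), the mechanism Feed = -Speed - 2 is discarded; Feed is fixed at 1.
Heat = Speed*Feed  [with Speed=4, Feed=1]  = 4
Defects = -2*Feed + Heat  [with Feed=1, Heat=4]  = 2
Without intervention: Feed = -Speed - 2  [with Speed=4]  = -6; Heat = Speed*Feed  [with Speed=4, Feed=-6]  = -24; Defects = -2*Feed + Heat  [with Feed=-6, Heat=-24]  = -12.
Change = 2 − (-12) = 14.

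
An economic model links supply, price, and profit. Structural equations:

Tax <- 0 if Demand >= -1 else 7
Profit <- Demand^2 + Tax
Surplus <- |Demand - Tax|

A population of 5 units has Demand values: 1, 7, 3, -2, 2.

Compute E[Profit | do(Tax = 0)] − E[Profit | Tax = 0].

Under do(Tax=0), Tax's equation is replaced by Tax=0 for every unit. Per-unit Profit: 1, 49, 9, 4, 4. Mean = 13.4.
Conditioning on Tax=0 selects the 4 unit(s) with Demand ∈ {1, 7, 3, 2}. Their Profit values: 1, 49, 9, 4. Mean = 15.75.
Difference = 13.4 − 15.75 = -2.35.

-2.35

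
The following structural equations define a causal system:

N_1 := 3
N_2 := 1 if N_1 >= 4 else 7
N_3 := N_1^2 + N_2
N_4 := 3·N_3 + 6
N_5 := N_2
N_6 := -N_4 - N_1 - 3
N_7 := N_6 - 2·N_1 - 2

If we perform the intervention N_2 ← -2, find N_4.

Under do(N_2=-2), the mechanism N_2 := 1 if N_1 >= 4 else 7 is discarded; N_2 is fixed at -2.
N_3 = N_1^2 + N_2  [with N_1=3, N_2=-2]  = 7
N_4 = 3·N_3 + 6  [with N_3=7]  = 27

27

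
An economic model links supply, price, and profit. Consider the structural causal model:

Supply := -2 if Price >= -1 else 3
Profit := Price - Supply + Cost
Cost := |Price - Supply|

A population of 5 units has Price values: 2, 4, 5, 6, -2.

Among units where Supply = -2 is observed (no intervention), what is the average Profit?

Observing Supply=-2 restricts to units where Supply's equation naturally yields -2: Price ∈ {2, 4, 5, 6}. In that subpopulation Profit = 8, 12, 14, 16, mean 12.5.

12.5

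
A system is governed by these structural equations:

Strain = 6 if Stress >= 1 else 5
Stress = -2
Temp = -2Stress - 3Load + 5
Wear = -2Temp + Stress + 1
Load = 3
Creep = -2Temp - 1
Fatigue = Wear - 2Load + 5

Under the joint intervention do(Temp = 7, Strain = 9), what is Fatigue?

The joint intervention fixes Temp = 7, Strain = 9, removing each variable's own equation.
Wear = -2Temp + Stress + 1  [with Temp=7, Stress=-2]  = -15
Fatigue = Wear - 2Load + 5  [with Wear=-15, Load=3]  = -16

-16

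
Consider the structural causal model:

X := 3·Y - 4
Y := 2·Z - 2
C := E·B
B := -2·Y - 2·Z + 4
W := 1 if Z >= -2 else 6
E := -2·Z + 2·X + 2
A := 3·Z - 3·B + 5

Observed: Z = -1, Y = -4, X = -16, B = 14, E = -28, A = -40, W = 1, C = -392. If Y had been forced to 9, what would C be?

-600

do(Y=9) replaces the equation Y := 2·Z - 2 with the constant Y = 9.
X = 3·Y - 4  [with Y=9]  = 23
B = -2·Y - 2·Z + 4  [with Y=9, Z=-1]  = -12
E = -2·Z + 2·X + 2  [with Z=-1, X=23]  = 50
C = E·B  [with E=50, B=-12]  = -600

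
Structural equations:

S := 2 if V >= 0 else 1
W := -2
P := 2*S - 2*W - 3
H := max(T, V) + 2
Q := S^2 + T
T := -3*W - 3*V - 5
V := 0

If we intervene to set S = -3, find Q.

10

The intervention breaks the incoming arrows to S: S := 2 if V >= 0 else 1 no longer applies, and S = -3.
T = -3*W - 3*V - 5  [with W=-2, V=0]  = 1
Q = S^2 + T  [with S=-3, T=1]  = 10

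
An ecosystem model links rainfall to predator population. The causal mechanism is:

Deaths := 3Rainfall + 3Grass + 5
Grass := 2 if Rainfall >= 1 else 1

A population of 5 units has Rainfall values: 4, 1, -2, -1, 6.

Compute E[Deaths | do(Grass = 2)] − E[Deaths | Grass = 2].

Under do(Grass=2), Grass's equation is replaced by Grass=2 for every unit. Per-unit Deaths: 23, 14, 5, 8, 29. Mean = 15.8.
Conditioning on Grass=2 selects the 3 unit(s) with Rainfall ∈ {4, 1, 6}. Their Deaths values: 23, 14, 29. Mean = 22.
Difference = 15.8 − 22 = -6.2.

-6.2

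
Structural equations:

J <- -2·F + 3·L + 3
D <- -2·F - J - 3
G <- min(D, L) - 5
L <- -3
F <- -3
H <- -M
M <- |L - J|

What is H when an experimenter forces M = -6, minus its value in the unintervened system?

Under do(M=-6), the mechanism M <- |L - J| is discarded; M is fixed at -6.
H = -M  [with M=-6]  = 6
Without intervention: J = -2·F + 3·L + 3  [with F=-3, L=-3]  = 0; M = |L - J|  [with L=-3, J=0]  = 3; H = -M  [with M=3]  = -3.
Change = 6 − (-3) = 9.

9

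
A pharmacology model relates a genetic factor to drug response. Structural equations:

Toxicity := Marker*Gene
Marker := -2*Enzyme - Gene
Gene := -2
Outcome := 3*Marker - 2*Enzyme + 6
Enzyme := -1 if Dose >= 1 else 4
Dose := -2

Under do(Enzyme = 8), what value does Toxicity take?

do(Enzyme=8) replaces the equation Enzyme := -1 if Dose >= 1 else 4 with the constant Enzyme = 8.
Marker = -2*Enzyme - Gene  [with Enzyme=8, Gene=-2]  = -14
Toxicity = Marker*Gene  [with Marker=-14, Gene=-2]  = 28

28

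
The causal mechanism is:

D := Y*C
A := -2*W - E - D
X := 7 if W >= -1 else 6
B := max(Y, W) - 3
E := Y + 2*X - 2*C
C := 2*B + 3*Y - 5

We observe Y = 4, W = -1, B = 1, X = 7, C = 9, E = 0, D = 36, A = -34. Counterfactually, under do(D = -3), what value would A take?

5

do(D=-3) replaces the equation D := Y*C with the constant D = -3.
B = max(Y, W) - 3  [with Y=4, W=-1]  = 1
X = 7 if W >= -1 else 6  [with W=-1]  = 7
C = 2*B + 3*Y - 5  [with B=1, Y=4]  = 9
E = Y + 2*X - 2*C  [with Y=4, X=7, C=9]  = 0
A = -2*W - E - D  [with W=-1, E=0, D=-3]  = 5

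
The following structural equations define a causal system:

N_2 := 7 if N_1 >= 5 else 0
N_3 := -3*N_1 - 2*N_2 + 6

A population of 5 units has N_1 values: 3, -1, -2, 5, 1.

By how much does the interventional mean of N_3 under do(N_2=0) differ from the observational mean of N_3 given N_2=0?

-2.85

Every unit gets N_2=0 under the intervention. N_3 values become -3, 9, 12, -9, 3; E[N_3|do(N_2=0)] = 2.4.
Conditioning on N_2=0 selects the 4 unit(s) with N_1 ∈ {3, -1, -2, 1}. Their N_3 values: -3, 9, 12, 3. Mean = 5.25.
Difference = 2.4 − 5.25 = -2.85.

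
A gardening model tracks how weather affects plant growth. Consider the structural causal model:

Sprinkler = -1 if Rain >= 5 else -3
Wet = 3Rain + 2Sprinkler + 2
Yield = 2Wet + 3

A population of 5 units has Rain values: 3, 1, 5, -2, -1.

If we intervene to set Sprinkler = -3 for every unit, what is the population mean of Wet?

Under do(Sprinkler=-3), Sprinkler's equation is replaced by Sprinkler=-3 for every unit. Per-unit Wet: 5, -1, 11, -10, -7. Mean = -0.4.

-0.4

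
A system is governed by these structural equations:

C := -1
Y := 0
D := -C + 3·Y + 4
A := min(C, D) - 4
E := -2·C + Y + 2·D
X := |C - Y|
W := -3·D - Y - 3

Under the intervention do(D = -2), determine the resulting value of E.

do(D=-2) replaces the equation D := -C + 3·Y + 4 with the constant D = -2.
E = -2·C + Y + 2·D  [with C=-1, Y=0, D=-2]  = -2

-2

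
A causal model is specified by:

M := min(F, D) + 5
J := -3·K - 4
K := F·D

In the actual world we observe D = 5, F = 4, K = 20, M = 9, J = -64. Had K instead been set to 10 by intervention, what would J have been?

do(K=10) replaces the equation K := F·D with the constant K = 10.
J = -3·K - 4  [with K=10]  = -34

-34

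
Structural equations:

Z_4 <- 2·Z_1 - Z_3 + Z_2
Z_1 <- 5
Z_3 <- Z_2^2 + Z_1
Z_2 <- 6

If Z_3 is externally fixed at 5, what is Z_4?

The intervention breaks the incoming arrows to Z_3: Z_3 <- Z_2^2 + Z_1 no longer applies, and Z_3 = 5.
Z_4 = 2·Z_1 - Z_3 + Z_2  [with Z_1=5, Z_3=5, Z_2=6]  = 11

11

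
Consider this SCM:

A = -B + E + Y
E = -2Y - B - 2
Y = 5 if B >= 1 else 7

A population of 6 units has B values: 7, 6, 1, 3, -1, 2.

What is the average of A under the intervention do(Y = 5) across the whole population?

-13

The intervention sets Y=5 in all 6 units regardless of B. Recomputing A per unit gives -21, -19, -9, -13, -5, -11; average -13.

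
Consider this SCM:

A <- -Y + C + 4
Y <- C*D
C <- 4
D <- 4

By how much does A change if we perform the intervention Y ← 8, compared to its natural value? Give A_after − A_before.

The intervention breaks the incoming arrows to Y: Y <- C*D no longer applies, and Y = 8.
A = -Y + C + 4  [with Y=8, C=4]  = 0
Without intervention: Y = C*D  [with C=4, D=4]  = 16; A = -Y + C + 4  [with Y=16, C=4]  = -8.
Change = 0 − (-8) = 8.

8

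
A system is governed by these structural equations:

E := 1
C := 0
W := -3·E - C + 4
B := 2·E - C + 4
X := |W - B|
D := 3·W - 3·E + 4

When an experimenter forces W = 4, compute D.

13

The intervention breaks the incoming arrows to W: W := -3·E - C + 4 no longer applies, and W = 4.
D = 3·W - 3·E + 4  [with W=4, E=1]  = 13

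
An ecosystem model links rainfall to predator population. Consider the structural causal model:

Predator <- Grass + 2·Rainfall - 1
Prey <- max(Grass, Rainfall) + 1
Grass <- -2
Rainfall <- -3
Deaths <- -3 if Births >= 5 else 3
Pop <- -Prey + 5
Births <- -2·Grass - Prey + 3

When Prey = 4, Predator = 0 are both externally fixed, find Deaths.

Setting Prey = 4, Predator = 0 by intervention discards those variables' equations.
Births = -2·Grass - Prey + 3  [with Grass=-2, Prey=4]  = 3
Deaths = -3 if Births >= 5 else 3  [with Births=3]  = 3

3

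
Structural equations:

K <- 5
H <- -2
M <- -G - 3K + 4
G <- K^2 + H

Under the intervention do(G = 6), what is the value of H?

Under do(G=6), the mechanism G <- K^2 + H is discarded; G is fixed at 6.
H is not downstream of the intervention, so its value is determined by the original equations.

-2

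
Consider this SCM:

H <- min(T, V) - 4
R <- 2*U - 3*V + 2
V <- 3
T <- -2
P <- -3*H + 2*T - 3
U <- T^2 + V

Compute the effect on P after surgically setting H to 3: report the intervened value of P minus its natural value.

Under do(H=3), the mechanism H <- min(T, V) - 4 is discarded; H is fixed at 3.
P = -3*H + 2*T - 3  [with H=3, T=-2]  = -16
Without intervention: H = min(T, V) - 4  [with T=-2, V=3]  = -6; P = -3*H + 2*T - 3  [with H=-6, T=-2]  = 11.
Change = -16 − 11 = -27.

-27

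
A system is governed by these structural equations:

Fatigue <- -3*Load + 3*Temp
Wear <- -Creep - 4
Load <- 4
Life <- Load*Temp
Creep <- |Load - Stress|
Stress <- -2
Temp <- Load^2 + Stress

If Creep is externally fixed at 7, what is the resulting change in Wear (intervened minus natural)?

Intervening sets Creep = 7 and removes its equation (Creep <- |Load - Stress|).
Wear = -Creep - 4  [with Creep=7]  = -11
Without intervention: Creep = |Load - Stress|  [with Load=4, Stress=-2]  = 6; Wear = -Creep - 4  [with Creep=6]  = -10.
Change = -11 − (-10) = -1.

-1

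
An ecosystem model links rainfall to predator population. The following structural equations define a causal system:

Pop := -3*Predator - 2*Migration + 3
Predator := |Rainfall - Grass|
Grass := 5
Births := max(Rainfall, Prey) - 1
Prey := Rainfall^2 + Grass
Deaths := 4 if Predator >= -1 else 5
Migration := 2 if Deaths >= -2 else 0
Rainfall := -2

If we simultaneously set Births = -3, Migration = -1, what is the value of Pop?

Under do(Births = -3, Migration = -1), each intervened variable's structural equation is replaced by its fixed value.
Predator = |Rainfall - Grass|  [with Rainfall=-2, Grass=5]  = 7
Pop = -3*Predator - 2*Migration + 3  [with Predator=7, Migration=-1]  = -16

-16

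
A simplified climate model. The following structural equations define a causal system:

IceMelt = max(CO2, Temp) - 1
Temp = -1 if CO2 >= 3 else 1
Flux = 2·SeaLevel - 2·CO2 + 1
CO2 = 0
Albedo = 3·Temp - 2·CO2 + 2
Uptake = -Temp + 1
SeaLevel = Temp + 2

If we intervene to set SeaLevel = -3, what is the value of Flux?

-5

The intervention breaks the incoming arrows to SeaLevel: SeaLevel = Temp + 2 no longer applies, and SeaLevel = -3.
Flux = 2·SeaLevel - 2·CO2 + 1  [with SeaLevel=-3, CO2=0]  = -5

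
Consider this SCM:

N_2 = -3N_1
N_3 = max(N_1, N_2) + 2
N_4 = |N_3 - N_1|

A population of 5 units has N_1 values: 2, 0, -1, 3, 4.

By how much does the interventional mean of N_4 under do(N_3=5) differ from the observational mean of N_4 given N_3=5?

The intervention sets N_3=5 in all 5 units regardless of N_1. Recomputing N_4 per unit gives 3, 5, 6, 2, 1; average 3.4.
Observing N_3=5 restricts to units where N_3's equation naturally yields 5: N_1 ∈ {-1, 3}. In that subpopulation N_4 = 6, 2, mean 4.
Difference = 3.4 − 4 = -0.6.

-0.6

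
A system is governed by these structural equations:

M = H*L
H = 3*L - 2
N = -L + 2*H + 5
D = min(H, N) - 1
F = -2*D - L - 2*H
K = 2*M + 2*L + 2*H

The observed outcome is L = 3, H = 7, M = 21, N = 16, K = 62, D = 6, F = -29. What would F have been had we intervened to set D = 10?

Intervening sets D = 10 and removes its equation (D = min(H, N) - 1).
H = 3*L - 2  [with L=3]  = 7
F = -2*D - L - 2*H  [with D=10, L=3, H=7]  = -37

-37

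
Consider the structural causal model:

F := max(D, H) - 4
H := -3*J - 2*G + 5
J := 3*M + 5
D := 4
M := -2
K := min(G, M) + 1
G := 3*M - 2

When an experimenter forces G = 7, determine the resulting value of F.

The intervention breaks the incoming arrows to G: G := 3*M - 2 no longer applies, and G = 7.
J = 3*M + 5  [with M=-2]  = -1
H = -3*J - 2*G + 5  [with J=-1, G=7]  = -6
F = max(D, H) - 4  [with D=4, H=-6]  = 0

0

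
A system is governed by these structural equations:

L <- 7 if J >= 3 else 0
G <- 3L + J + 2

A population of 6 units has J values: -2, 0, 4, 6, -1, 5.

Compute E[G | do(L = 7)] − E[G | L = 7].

The intervention sets L=7 in all 6 units regardless of J. Recomputing G per unit gives 21, 23, 27, 29, 22, 28; average 25.
Conditioning on L=7 selects the 3 unit(s) with J ∈ {4, 6, 5}. Their G values: 27, 29, 28. Mean = 28.
Difference = 25 − 28 = -3.

-3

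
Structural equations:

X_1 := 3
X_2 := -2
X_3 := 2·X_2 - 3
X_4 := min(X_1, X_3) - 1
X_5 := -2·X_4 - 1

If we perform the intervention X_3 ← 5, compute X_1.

3

Under do(X_3=5), the mechanism X_3 := 2·X_2 - 3 is discarded; X_3 is fixed at 5.
X_1 is not downstream of the intervention, so its value is determined by the original equations.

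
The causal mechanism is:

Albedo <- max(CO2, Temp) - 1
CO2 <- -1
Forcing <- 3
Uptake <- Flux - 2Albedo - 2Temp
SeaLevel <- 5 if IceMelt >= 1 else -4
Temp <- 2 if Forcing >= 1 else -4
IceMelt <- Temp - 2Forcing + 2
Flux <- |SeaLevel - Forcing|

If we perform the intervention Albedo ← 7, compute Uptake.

do(Albedo=7) replaces the equation Albedo <- max(CO2, Temp) - 1 with the constant Albedo = 7.
Temp = 2 if Forcing >= 1 else -4  [with Forcing=3]  = 2
IceMelt = Temp - 2Forcing + 2  [with Temp=2, Forcing=3]  = -2
SeaLevel = 5 if IceMelt >= 1 else -4  [with IceMelt=-2]  = -4
Flux = |SeaLevel - Forcing|  [with SeaLevel=-4, Forcing=3]  = 7
Uptake = Flux - 2Albedo - 2Temp  [with Flux=7, Albedo=7, Temp=2]  = -11

-11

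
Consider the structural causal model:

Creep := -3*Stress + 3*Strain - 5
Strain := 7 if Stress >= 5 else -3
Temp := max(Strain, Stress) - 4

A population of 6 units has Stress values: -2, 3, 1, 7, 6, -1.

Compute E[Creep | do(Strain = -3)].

-21

The intervention sets Strain=-3 in all 6 units regardless of Stress. Recomputing Creep per unit gives -8, -23, -17, -35, -32, -11; average -21.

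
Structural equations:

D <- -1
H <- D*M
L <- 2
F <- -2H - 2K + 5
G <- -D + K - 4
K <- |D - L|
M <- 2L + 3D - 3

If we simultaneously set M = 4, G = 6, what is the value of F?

7

Under do(M = 4, G = 6), each intervened variable's structural equation is replaced by its fixed value.
K = |D - L|  [with D=-1, L=2]  = 3
H = D*M  [with D=-1, M=4]  = -4
F = -2H - 2K + 5  [with H=-4, K=3]  = 7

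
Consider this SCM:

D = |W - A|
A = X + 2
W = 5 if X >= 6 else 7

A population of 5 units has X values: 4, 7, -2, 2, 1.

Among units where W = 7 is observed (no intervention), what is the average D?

E[D|W=7] averages over only the 4 units with W=7 (X = 4, -2, 2, 1): D = 1, 7, 3, 4, mean 3.75.

3.75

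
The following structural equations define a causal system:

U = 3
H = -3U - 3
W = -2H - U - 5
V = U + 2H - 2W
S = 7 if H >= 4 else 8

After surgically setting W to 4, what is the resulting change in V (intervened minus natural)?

24

The intervention breaks the incoming arrows to W: W = -2H - U - 5 no longer applies, and W = 4.
H = -3U - 3  [with U=3]  = -12
V = U + 2H - 2W  [with U=3, H=-12, W=4]  = -29
Without intervention: H = -3U - 3  [with U=3]  = -12; W = -2H - U - 5  [with H=-12, U=3]  = 16; V = U + 2H - 2W  [with U=3, H=-12, W=16]  = -53.
Change = -29 − (-53) = 24.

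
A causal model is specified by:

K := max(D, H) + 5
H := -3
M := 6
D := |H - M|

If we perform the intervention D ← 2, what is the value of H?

Under do(D=2), the mechanism D := |H - M| is discarded; D is fixed at 2.
Since H is not a descendant of the intervened variable, it is unaffected.

-3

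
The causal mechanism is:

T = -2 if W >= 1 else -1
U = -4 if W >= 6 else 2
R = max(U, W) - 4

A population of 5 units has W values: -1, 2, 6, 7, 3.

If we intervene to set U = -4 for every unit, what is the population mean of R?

Under do(U=-4), U's equation is replaced by U=-4 for every unit. Per-unit R: -5, -2, 2, 3, -1. Mean = -0.6.

-0.6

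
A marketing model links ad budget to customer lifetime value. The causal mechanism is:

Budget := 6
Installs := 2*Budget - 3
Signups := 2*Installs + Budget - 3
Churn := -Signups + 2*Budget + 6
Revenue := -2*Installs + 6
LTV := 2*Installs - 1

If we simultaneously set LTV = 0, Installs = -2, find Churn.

Under do(LTV = 0, Installs = -2), each intervened variable's structural equation is replaced by its fixed value.
Signups = 2*Installs + Budget - 3  [with Installs=-2, Budget=6]  = -1
Churn = -Signups + 2*Budget + 6  [with Signups=-1, Budget=6]  = 19

19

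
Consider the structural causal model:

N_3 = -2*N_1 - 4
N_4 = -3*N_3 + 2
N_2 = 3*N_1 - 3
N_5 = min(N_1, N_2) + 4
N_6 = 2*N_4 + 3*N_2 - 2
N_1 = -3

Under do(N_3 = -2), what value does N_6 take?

The intervention breaks the incoming arrows to N_3: N_3 = -2*N_1 - 4 no longer applies, and N_3 = -2.
N_2 = 3*N_1 - 3  [with N_1=-3]  = -12
N_4 = -3*N_3 + 2  [with N_3=-2]  = 8
N_6 = 2*N_4 + 3*N_2 - 2  [with N_4=8, N_2=-12]  = -22

-22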